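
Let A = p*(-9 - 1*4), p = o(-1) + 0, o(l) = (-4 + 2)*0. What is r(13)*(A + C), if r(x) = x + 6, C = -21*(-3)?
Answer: 1197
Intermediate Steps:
o(l) = 0 (o(l) = -2*0 = 0)
C = 63
r(x) = 6 + x
p = 0 (p = 0 + 0 = 0)
A = 0 (A = 0*(-9 - 1*4) = 0*(-9 - 4) = 0*(-13) = 0)
r(13)*(A + C) = (6 + 13)*(0 + 63) = 19*63 = 1197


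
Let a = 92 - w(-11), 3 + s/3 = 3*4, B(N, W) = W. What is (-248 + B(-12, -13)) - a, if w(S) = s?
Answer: -326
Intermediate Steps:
s = 27 (s = -9 + 3*(3*4) = -9 + 3*12 = -9 + 36 = 27)
w(S) = 27
a = 65 (a = 92 - 1*27 = 92 - 27 = 65)
(-248 + B(-12, -13)) - a = (-248 - 13) - 1*65 = -261 - 65 = -326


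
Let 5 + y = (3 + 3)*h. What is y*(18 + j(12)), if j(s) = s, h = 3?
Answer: 390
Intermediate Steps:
y = 13 (y = -5 + (3 + 3)*3 = -5 + 6*3 = -5 + 18 = 13)
y*(18 + j(12)) = 13*(18 + 12) = 13*30 = 390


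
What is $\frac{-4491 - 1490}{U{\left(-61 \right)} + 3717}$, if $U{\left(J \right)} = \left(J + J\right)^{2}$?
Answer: $- \frac{5981}{18601} \approx -0.32154$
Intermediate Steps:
$U{\left(J \right)} = 4 J^{2}$ ($U{\left(J \right)} = \left(2 J\right)^{2} = 4 J^{2}$)
$\frac{-4491 - 1490}{U{\left(-61 \right)} + 3717} = \frac{-4491 - 1490}{4 \left(-61\right)^{2} + 3717} = - \frac{5981}{4 \cdot 3721 + 3717} = - \frac{5981}{14884 + 3717} = - \frac{5981}{18601}$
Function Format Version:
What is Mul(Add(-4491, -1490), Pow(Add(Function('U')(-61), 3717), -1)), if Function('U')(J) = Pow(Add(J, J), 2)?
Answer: Rational(-5981, 18601) ≈ -0.32154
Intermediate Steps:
Function('U')(J) = Mul(4, Pow(J, 2)) (Function('U')(J) = Pow(Mul(2, J), 2) = Mul(4, Pow(J, 2)))
Mul(Add(-4491, -1490), Pow(Add(Function('U')(-61), 3717), -1)) = Mul(Add(-4491, -1490), Pow(Add(Mul(4, Pow(-61, 2)), 3717), -1)) = Mul(-5981, Pow(Add(Mul(4, 3721), 3717), -1)) = Mul(-5981, Pow(Add(14884, 3717), -1)) = Mul(-5981, Pow(18601, -1)) = Mul(-5981, Rational(1, 18601)) = Rational(-5981, 18601)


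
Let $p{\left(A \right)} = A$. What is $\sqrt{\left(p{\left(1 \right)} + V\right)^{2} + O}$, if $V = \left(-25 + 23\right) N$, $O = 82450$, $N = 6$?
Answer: $\sqrt{82571} \approx 287.35$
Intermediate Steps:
$V = -12$ ($V = \left(-25 + 23\right) 6 = \left(-2\right) 6 = -12$)
$\sqrt{\left(p{\left(1 \right)} + V\right)^{2} + O} = \sqrt{\left(1 - 12\right)^{2} + 82450} = \sqrt{\left(-11\right)^{2} + 82450} = \sqrt{121 + 82450} = \sqrt{82571}$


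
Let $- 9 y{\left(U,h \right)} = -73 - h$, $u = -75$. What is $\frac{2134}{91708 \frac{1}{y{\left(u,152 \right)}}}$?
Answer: $\frac{26675}{45854} \approx 0.58174$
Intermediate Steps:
$y{\left(U,h \right)} = \frac{73}{9} + \frac{h}{9}$ ($y{\left(U,h \right)} = - \frac{-73 - h}{9} = \frac{73}{9} + \frac{h}{9}$)
$\frac{2134}{91708 \frac{1}{y{\left(u,152 \right)}}} = \frac{2134}{91708 \frac{1}{\frac{73}{9} + \frac{1}{9} \cdot 152}} = \frac{2134}{91708 \frac{1}{\frac{73}{9} + \frac{152}{9}}} = \frac{2134}{91708 \cdot \frac{1}{25}} = \frac{2134}{\frac{91708}{25}} = 2134 \cdot \frac{25}{91708} = \frac{26675}{45854}$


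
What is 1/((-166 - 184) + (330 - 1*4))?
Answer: -1/24 ≈ -0.041667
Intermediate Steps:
1/((-166 - 184) + (330 - 1*4)) = 1/(-350 + (330 - 4)) = 1/(-350 + 326) = 1/(-24) = -1/24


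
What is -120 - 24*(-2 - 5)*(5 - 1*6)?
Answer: -288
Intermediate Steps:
-120 - 24*(-2 - 5)*(5 - 1*6) = -120 - (-168)*(5 - 6) = -120 - (-168)*(-1) = -120 - 24*7 = -120 - 168 = -288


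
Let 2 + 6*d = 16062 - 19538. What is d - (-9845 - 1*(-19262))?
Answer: -29990/3 ≈ -9996.7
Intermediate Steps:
d = -1739/3 (d = -1/3 + (16062 - 19538)/6 = -1/3 + (1/6)*(-3476) = -1/3 - 1738/3 = -1739/3 ≈ -579.67)
d - (-9845 - 1*(-19262)) = -1739/3 - (-9845 - 1*(-19262)) = -1739/3 - (-9845 + 19262) = -1739/3 - 1*9417 = -1739/3 - 9417 = -29990/3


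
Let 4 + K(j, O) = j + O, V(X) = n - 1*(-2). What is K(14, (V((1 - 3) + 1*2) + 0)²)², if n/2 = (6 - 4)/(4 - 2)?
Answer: 676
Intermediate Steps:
n = 2 (n = 2*((6 - 4)/(4 - 2)) = 2*(2/2) = 2*(2*(½)) = 2*1 = 2)
V(X) = 4 (V(X) = 2 - 1*(-2) = 2 + 2 = 4)
K(j, O) = -4 + O + j (K(j, O) = -4 + (j + O) = -4 + (O + j) = -4 + O + j)
K(14, (V((1 - 3) + 1*2) + 0)²)² = (-4 + (4 + 0)² + 14)² = (-4 + 4² + 14)² = (-4 + 16 + 14)² = 26² = 676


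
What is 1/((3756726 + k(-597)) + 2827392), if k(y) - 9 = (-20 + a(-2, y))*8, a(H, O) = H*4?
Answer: 1/6583903 ≈ 1.5189e-7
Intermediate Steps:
a(H, O) = 4*H
k(y) = -215 (k(y) = 9 + (-20 + 4*(-2))*8 = 9 + (-20 - 8)*8 = 9 - 28*8 = 9 - 224 = -215)
1/((3756726 + k(-597)) + 2827392) = 1/((3756726 - 215) + 2827392) = 1/(3756511 + 2827392) = 1/6583903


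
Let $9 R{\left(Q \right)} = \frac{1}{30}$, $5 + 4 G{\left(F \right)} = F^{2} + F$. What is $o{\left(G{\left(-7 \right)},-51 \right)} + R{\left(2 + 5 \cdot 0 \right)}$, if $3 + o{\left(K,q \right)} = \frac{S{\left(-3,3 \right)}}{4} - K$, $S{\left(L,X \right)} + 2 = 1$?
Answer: $- \frac{1687}{135} \approx -12.496$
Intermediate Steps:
$S{\left(L,X \right)} = -1$ ($S{\left(L,X \right)} = -2 + 1 = -1$)
$G{\left(F \right)} = - \frac{5}{4} + \frac{F}{4} + \frac{F^{2}}{4}$ ($G{\left(F \right)} = - \frac{5}{4} + \frac{F^{2} + F}{4} = - \frac{5}{4} + \frac{F + F^{2}}{4} = - \frac{5}{4} + \left(\frac{F}{4} + \frac{F^{2}}{4}\right) = - \frac{5}{4} + \frac{F}{4} + \frac{F^{2}}{4}$)
$o{\left(K,q \right)} = - \frac{13}{4} - K$ ($o{\left(K,q \right)} = -3 - \left(\frac{1}{4} + K\right) = - \frac{13}{4} - K$)
$R{\left(Q \right)} = \frac{1}{270}$ ($R{\left(Q \right)} = \frac{1}{9 \cdot 30} = \frac{1}{9} \cdot \frac{1}{30} = \frac{1}{270}$)
$o{\left(G{\left(-7 \right)},-51 \right)} + R{\left(2 + 5 \cdot 0 \right)} = \left(- \frac{13}{4} - \left(- \frac{5}{4} + \frac{1}{4} \left(-7\right) + \frac{\left(-7\right)^{2}}{4}\right)\right) + \frac{1}{270} = \left(- \frac{13}{4} - \left(- \frac{5}{4} - \frac{7}{4} + \frac{1}{4} \cdot 49\right)\right) + \frac{1}{270} = \left(- \frac{13}{4} - \left(- \frac{5}{4} - \frac{7}{4} + \frac{49}{4}\right)\right) + \frac{1}{270} = \left(- \frac{13}{4} - \frac{37}{4}\right) + \frac{1}{270} = - \frac{25}{2} + \frac{1}{270} = - \frac{1687}{135}$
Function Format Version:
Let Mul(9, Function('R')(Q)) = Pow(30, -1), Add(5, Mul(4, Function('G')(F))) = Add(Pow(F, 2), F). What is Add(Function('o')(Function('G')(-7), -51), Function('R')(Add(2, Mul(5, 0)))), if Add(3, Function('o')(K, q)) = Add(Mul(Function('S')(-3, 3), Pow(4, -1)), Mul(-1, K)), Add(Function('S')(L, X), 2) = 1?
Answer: Rational(-1687, 135) ≈ -12.496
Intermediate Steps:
Function('S')(L, X) = -1 (Function('S')(L, X) = Add(-2, 1) = -1)
Function('G')(F) = Add(Rational(-5, 4), Mul(Rational(1, 4), F), Mul(Rational(1, 4), Pow(F, 2))) (Function('G')(F) = Add(Rational(-5, 4), Mul(Rational(1, 4), Add(Pow(F, 2), F))) = Add(Rational(-5, 4), Mul(Rational(1, 4), Add(F, Pow(F, 2)))) = Add(Rational(-5, 4), Add(Mul(Rational(1, 4), F), Mul(Rational(1, 4), Pow(F, 2)))) = Add(Rational(-5, 4), Mul(Rational(1, 4), F), Mul(Rational(1, 4), Pow(F, 2))))
Function('o')(K, q) = Add(Rational(-13, 4), Mul(-1, K)) (Function('o')(K, q) = Add(-3, Add(Mul(-1, Pow(4, -1)), Mul(-1, K))) = Add(-3, Add(Mul(-1, Rational(1, 4)), Mul(-1, K))) = Add(-3, Add(Rational(-1, 4), Mul(-1, K))) = Add(Rational(-13, 4), Mul(-1, K)))
Function('R')(Q) = Rational(1, 270) (Function('R')(Q) = Mul(Rational(1, 9), Pow(30, -1)) = Mul(Rational(1, 9), Rational(1, 30)) = Rational(1, 270))
Add(Function('o')(Function('G')(-7), -51), Function('R')(Add(2, Mul(5, 0)))) = Add(Add(Rational(-13, 4), Mul(-1, Add(Rational(-5, 4), Mul(Rational(1, 4), -7), Mul(Rational(1, 4), Pow(-7, 2))))), Rational(1, 270)) = Add(Add(Rational(-13, 4), Mul(-1, Add(Rational(-5, 4), Rational(-7, 4), Mul(Rational(1, 4), 49)))), Rational(1, 270)) = Add(Add(Rational(-13, 4), Mul(-1, Add(Rational(-5, 4), Rational(-7, 4), Rational(49, 4)))), Rational(1, 270)) = Add(Add(Rational(-13, 4), Mul(-1, Rational(37, 4))), Rational(1, 270)) = Add(Add(Rational(-13, 4), Rational(-37, 4)), Rational(1, 270)) = Add(Rational(-25, 2), Rational(1, 270)) = Rational(-1687, 135)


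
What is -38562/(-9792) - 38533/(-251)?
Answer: 64499033/409632 ≈ 157.46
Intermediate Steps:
-38562/(-9792) - 38533/(-251) = -38562*(-1/9792) - 38533*(-1/251) = 6427/1632 + 38533/251 = 64499033/409632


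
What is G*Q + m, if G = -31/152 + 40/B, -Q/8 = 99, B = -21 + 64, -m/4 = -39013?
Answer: 127024531/817 ≈ 1.5548e+5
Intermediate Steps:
m = 156052 (m = -4*(-39013) = 156052)
B = 43
Q = -792 (Q = -8*99 = -792)
G = 4747/6536 (G = -31/152 + 40/43 = 4747/6536 ≈ 0.72628)
G*Q + m = (4747/6536)*(-792) + 156052 = -469953/817 + 156052 = 127024531/817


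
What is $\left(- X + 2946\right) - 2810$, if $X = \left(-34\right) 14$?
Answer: $612$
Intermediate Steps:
$X = -476$
$\left(- X + 2946\right) - 2810 = \left(\left(-1\right) \left(-476\right) + 2946\right) - 2810 = \left(476 + 2946\right) - 2810 = 3422 - 2810 = 612$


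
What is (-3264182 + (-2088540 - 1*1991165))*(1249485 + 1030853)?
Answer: -16746544593806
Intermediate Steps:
(-3264182 + (-2088540 - 1*1991165))*(1249485 + 1030853) = (-3264182 + (-2088540 - 1991165))*2280338 = (-3264182 - 4079705)*2280338 = -7343887*2280338 = -16746544593806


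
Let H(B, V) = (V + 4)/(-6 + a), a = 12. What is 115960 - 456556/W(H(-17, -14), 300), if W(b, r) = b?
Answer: 1949468/5 ≈ 3.8989e+5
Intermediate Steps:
H(B, V) = ⅔ + V/6 (H(B, V) = (V + 4)/(-6 + 12) = (4 + V)/6 = (4 + V)*(⅙) = ⅔ + V/6)
115960 - 456556/W(H(-17, -14), 300) = 115960 - 456556/(⅔ + (⅙)*(-14)) = 115960 - 456556/(⅔ - 7/3) = 115960 - 456556/(-5/3) = 115960 - 456556*(-⅗) = 115960 + 1369668/5 = 1949468/5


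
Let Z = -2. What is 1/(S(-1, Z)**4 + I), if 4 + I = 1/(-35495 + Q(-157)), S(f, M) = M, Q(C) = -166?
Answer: 35661/427931 ≈ 0.083333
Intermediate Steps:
I = -142645/35661 (I = -4 + 1/(-35495 - 166) = -4 + 1/(-35661) = -4 - 1/35661 = -142645/35661 ≈ -4.0000)
1/(S(-1, Z)**4 + I) = 1/((-2)**4 - 142645/35661) = 1/(16 - 142645/35661) = 1/(427931/35661) = 35661/427931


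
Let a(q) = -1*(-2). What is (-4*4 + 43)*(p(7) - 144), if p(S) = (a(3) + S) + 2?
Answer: -3591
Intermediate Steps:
a(q) = 2
p(S) = 4 + S (p(S) = (2 + S) + 2 = 4 + S)
(-4*4 + 43)*(p(7) - 144) = (-4*4 + 43)*((4 + 7) - 144) = (-16 + 43)*(11 - 144) = 27*(-133) = -3591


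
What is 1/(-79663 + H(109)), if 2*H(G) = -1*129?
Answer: -2/159455 ≈ -1.2543e-5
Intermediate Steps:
H(G) = -129/2 (H(G) = (-1*129)/2 = (1/2)*(-129) = -129/2)
1/(-79663 + H(109)) = 1/(-79663 - 129/2) = 1/(-159455/2) = -2/159455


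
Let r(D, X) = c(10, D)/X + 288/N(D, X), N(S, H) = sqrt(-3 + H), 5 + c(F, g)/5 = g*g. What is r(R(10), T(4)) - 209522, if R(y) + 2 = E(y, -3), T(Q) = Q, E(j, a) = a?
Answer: -209209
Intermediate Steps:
R(y) = -5 (R(y) = -2 - 3 = -5)
c(F, g) = -25 + 5*g**2 (c(F, g) = -25 + 5*(g*g) = -25 + 5*g**2)
r(D, X) = 288/sqrt(-3 + X) + (-25 + 5*D**2)/X (r(D, X) = (-25 + 5*D**2)/X + 288/(sqrt(-3 + X)) = (-25 + 5*D**2)/X + 288/sqrt(-3 + X) = 288/sqrt(-3 + X) + (-25 + 5*D**2)/X)
r(R(10), T(4)) - 209522 = (-25/4 + 288/sqrt(-3 + 4) + 5*(-5)**2/4) - 209522 = (-25*1/4 + 288/sqrt(1) + 5*25*(1/4)) - 209522 = (-25/4 + 288*1 + 125/4) - 209522 = (-25/4 + 288 + 125/4) - 209522 = 313 - 209522 = -209209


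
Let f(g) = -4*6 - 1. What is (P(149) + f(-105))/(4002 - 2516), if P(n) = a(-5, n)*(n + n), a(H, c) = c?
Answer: 44377/1486 ≈ 29.863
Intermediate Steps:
f(g) = -25 (f(g) = -24 - 1 = -25)
P(n) = 2*n**2 (P(n) = n*(n + n) = n*(2*n) = 2*n**2)
(P(149) + f(-105))/(4002 - 2516) = (2*149**2 - 25)/(4002 - 2516) = (2*22201 - 25)/1486 = (44402 - 25)*(1/1486) = 44377*(1/1486) = 44377/1486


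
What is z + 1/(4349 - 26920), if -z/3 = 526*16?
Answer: -569872609/22571 ≈ -25248.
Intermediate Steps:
z = -25248 (z = -1578*16 = -3*8416 = -25248)
z + 1/(4349 - 26920) = -25248 + 1/(4349 - 26920) = -25248 + 1/(-22571) = -25248 - 1/22571 = -569872609/22571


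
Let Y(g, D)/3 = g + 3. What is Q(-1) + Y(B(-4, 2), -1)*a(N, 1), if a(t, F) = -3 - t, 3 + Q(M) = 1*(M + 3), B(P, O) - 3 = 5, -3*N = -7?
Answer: -177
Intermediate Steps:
N = 7/3 (N = -⅓*(-7) = 7/3 ≈ 2.3333)
B(P, O) = 8 (B(P, O) = 3 + 5 = 8)
Q(M) = M (Q(M) = -3 + 1*(M + 3) = -3 + 1*(3 + M) = -3 + (3 + M) = M)
Y(g, D) = 9 + 3*g (Y(g, D) = 3*(g + 3) = 3*(3 + g) = 9 + 3*g)
Q(-1) + Y(B(-4, 2), -1)*a(N, 1) = -1 + (9 + 3*8)*(-3 - 1*7/3) = -1 + (9 + 24)*(-3 - 7/3) = -1 + 33*(-16/3) = -1 - 176 = -177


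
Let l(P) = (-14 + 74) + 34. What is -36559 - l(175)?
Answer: -36653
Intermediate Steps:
l(P) = 94 (l(P) = 60 + 34 = 94)
-36559 - l(175) = -36559 - 1*94 = -36559 - 94 = -36653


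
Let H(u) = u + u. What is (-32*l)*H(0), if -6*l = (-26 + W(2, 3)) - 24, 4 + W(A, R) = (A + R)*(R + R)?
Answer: 0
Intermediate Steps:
W(A, R) = -4 + 2*R*(A + R) (W(A, R) = -4 + (A + R)*(R + R) = -4 + (A + R)*(2*R) = -4 + 2*R*(A + R))
H(u) = 2*u
l = 4 (l = -((-26 + (-4 + 2*3² + 2*2*3)) - 24)/6 = -((-26 + (-4 + 2*9 + 12)) - 24)/6 = -((-26 + (-4 + 18 + 12)) - 24)/6 = -((-26 + 26) - 24)/6 = -(0 - 24)/6 = -⅙*(-24) = 4)
(-32*l)*H(0) = (-32*4)*(2*0) = -128*0 = 0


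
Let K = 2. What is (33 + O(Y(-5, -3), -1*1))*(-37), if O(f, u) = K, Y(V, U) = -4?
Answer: -1295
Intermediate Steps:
O(f, u) = 2
(33 + O(Y(-5, -3), -1*1))*(-37) = (33 + 2)*(-37) = 35*(-37) = -1295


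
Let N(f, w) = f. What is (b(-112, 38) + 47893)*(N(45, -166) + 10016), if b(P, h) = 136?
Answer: 483219769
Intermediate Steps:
(b(-112, 38) + 47893)*(N(45, -166) + 10016) = (136 + 47893)*(45 + 10016) = 48029*10061 = 483219769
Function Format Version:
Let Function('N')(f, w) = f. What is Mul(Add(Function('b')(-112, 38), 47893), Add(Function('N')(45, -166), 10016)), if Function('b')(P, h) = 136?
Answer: 483219769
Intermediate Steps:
Mul(Add(Function('b')(-112, 38), 47893), Add(Function('N')(45, -166), 10016)) = Mul(Add(136, 47893), Add(45, 10016)) = Mul(48029, 10061) = 483219769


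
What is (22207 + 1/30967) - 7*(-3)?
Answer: 688334477/30967 ≈ 22228.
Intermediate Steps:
(22207 + 1/30967) - 7*(-3) = (22207 + 1/30967) + 21 = 687684170/30967 + 21 = 688334477/30967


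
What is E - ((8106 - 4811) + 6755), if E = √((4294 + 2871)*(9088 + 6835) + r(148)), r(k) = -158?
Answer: -10050 + √114088137 ≈ 631.21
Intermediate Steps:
E = √114088137 (E = √((4294 + 2871)*(9088 + 6835) - 158) = √(7165*15923 - 158) = √(114088295 - 158) = √114088137 ≈ 10681.)
E - ((8106 - 4811) + 6755) = √114088137 - ((8106 - 4811) + 6755) = √114088137 - (3295 + 6755) = √114088137 - 1*10050 = √114088137 - 10050 = -10050 + √114088137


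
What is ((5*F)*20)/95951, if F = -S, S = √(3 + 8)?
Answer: -100*√11/95951 ≈ -0.0034566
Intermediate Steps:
S = √11 ≈ 3.3166
F = -√11 ≈ -3.3166
((5*F)*20)/95951 = ((5*(-√11))*20)/95951 = (-5*√11*20)*(1/95951) = -100*√11*(1/95951) = -100*√11/95951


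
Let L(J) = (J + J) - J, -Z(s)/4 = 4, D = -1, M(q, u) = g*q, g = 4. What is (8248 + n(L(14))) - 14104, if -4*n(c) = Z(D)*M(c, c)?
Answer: -5632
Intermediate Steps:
M(q, u) = 4*q
Z(s) = -16 (Z(s) = -4*4 = -16)
L(J) = J (L(J) = 2*J - J = J)
n(c) = 16*c (n(c) = -(-4)*4*c = -(-16)*c = 16*c)
(8248 + n(L(14))) - 14104 = (8248 + 16*14) - 14104 = (8248 + 224) - 14104 = 8472 - 14104 = -5632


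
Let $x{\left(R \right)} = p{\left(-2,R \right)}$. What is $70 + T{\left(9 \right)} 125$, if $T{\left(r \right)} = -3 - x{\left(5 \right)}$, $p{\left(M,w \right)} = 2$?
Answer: $-555$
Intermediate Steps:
$x{\left(R \right)} = 2$
$T{\left(r \right)} = -5$ ($T{\left(r \right)} = -3 - 2 = -5$)
$70 + T{\left(9 \right)} 125 = 70 - 625 = -555$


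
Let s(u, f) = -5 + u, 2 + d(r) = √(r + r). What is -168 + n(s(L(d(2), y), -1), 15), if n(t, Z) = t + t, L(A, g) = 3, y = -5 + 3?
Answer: -172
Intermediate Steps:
d(r) = -2 + √2*√r (d(r) = -2 + √(r + r) = -2 + √(2*r) = -2 + √2*√r)
y = -2
n(t, Z) = 2*t
-168 + n(s(L(d(2), y), -1), 15) = -168 + 2*(-5 + 3) = -168 + 2*(-2) = -168 - 4 = -172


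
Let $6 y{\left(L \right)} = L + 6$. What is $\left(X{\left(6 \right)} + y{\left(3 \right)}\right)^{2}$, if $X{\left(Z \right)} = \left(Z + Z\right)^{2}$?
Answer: $\frac{84681}{4} \approx 21170.0$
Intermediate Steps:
$y{\left(L \right)} = 1 + \frac{L}{6}$ ($y{\left(L \right)} = \frac{L + 6}{6} = \frac{6 + L}{6} = 1 + \frac{L}{6}$)
$X{\left(Z \right)} = 4 Z^{2}$ ($X{\left(Z \right)} = \left(2 Z\right)^{2} = 4 Z^{2}$)
$\left(X{\left(6 \right)} + y{\left(3 \right)}\right)^{2} = \left(4 \cdot 6^{2} + \left(1 + \frac{1}{6} \cdot 3\right)\right)^{2} = \left(4 \cdot 36 + \left(1 + \frac{1}{2}\right)\right)^{2} = \left(144 + \frac{3}{2}\right)^{2} = \left(\frac{291}{2}\right)^{2} = \frac{84681}{4}$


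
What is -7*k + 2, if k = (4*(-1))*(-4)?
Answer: -110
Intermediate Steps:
k = 16 (k = -4*(-4) = 16)
-7*k + 2 = -7*16 + 2 = -112 + 2 = -110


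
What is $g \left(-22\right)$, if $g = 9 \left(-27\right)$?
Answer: $5346$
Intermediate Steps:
$g = -243$
$g \left(-22\right) = \left(-243\right) \left(-22\right) = 5346$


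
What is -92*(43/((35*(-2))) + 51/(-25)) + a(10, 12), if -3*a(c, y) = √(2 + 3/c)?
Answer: 42734/175 - √230/30 ≈ 243.69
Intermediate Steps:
a(c, y) = -√(2 + 3/c)/3
-92*(43/((35*(-2))) + 51/(-25)) + a(10, 12) = -92*(43/((35*(-2))) + 51/(-25)) - √(2 + 3/10)/3 = -92*(43/(-70) + 51*(-1/25)) - √(2 + 3*(⅒))/3 = -92*(43*(-1/70) - 51/25) - √(2 + 3/10)/3 = -92*(-43/70 - 51/25) - √230/30 = -92*(-929/350) - √230/30 = 42734/175 - √230/30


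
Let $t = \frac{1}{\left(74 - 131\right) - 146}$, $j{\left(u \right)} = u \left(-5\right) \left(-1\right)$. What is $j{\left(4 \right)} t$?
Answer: $- \frac{20}{203} \approx -0.098522$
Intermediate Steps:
$j{\left(u \right)} = 5 u$ ($j{\left(u \right)} = - 5 u \left(-1\right) = 5 u$)
$t = - \frac{1}{203}$ ($t = \frac{1}{-57 - 146} = \frac{1}{-203} = - \frac{1}{203} \approx -0.0049261$)
$j{\left(4 \right)} t = 5 \cdot 4 \left(- \frac{1}{203}\right) = 20 \left(- \frac{1}{203}\right) = - \frac{20}{203}$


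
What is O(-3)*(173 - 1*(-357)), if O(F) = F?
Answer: -1590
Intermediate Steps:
O(-3)*(173 - 1*(-357)) = -3*(173 - 1*(-357)) = -3*(173 + 357) = -3*530 = -1590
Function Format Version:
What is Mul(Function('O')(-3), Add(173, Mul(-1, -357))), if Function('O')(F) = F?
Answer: -1590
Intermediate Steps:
Mul(Function('O')(-3), Add(173, Mul(-1, -357))) = Mul(-3, Add(173, Mul(-1, -357))) = Mul(-3, Add(173, 357)) = Mul(-3, 530) = -1590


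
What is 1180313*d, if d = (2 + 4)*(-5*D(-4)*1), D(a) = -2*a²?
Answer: 1133100480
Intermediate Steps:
d = 960 (d = (2 + 4)*(-(-10)*(-4)²*1) = 6*(-(-10)*16*1) = 6*(-5*(-32)*1) = 6*(160*1) = 6*160 = 960)
1180313*d = 1180313*960 = 1133100480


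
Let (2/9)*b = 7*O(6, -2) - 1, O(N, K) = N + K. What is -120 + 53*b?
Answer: 12639/2 ≈ 6319.5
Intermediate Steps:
O(N, K) = K + N
b = 243/2 (b = 9*(7*(-2 + 6) - 1)/2 = 9*(7*4 - 1)/2 = 9*(28 - 1)/2 = (9/2)*27 = 243/2 ≈ 121.50)
-120 + 53*b = -120 + 53*(243/2) = -120 + 12879/2 = 12639/2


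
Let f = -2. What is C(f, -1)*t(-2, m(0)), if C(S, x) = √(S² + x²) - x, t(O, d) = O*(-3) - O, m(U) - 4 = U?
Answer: 8 + 8*√5 ≈ 25.889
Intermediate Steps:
m(U) = 4 + U
t(O, d) = -4*O (t(O, d) = -3*O - O = -4*O)
C(f, -1)*t(-2, m(0)) = (√((-2)² + (-1)²) - 1*(-1))*(-4*(-2)) = (√(4 + 1) + 1)*8 = (√5 + 1)*8 = (1 + √5)*8 = 8 + 8*√5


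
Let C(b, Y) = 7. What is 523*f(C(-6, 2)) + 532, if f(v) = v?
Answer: 4193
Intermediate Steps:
523*f(C(-6, 2)) + 532 = 523*7 + 532 = 3661 + 532 = 4193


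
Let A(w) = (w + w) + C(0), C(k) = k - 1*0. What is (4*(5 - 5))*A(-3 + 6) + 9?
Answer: 9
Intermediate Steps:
C(k) = k (C(k) = k + 0 = k)
A(w) = 2*w (A(w) = (w + w) + 0 = 2*w + 0 = 2*w)
(4*(5 - 5))*A(-3 + 6) + 9 = (4*(5 - 5))*(2*(-3 + 6)) + 9 = (4*0)*(2*3) + 9 = 0*6 + 9 = 0 + 9 = 9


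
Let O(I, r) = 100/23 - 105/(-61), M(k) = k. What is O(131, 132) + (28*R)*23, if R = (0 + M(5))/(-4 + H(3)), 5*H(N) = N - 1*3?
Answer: -1120900/1403 ≈ -798.93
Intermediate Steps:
O(I, r) = 8515/1403 (O(I, r) = 100*(1/23) - 105*(-1/61) = 100/23 + 105/61 = 8515/1403)
H(N) = -3/5 + N/5 (H(N) = (N - 1*3)/5 = (N - 3)/5 = (-3 + N)/5 = -3/5 + N/5)
R = -5/4 (R = (0 + 5)/(-4 + (-3/5 + (1/5)*3)) = 5/(-4 + (-3/5 + 3/5)) = 5/(-4 + 0) = 5/(-4) = 5*(-1/4) = -5/4 ≈ -1.2500)
O(131, 132) + (28*R)*23 = 8515/1403 + (28*(-5/4))*23 = 8515/1403 - 35*23 = 8515/1403 - 805 = -1120900/1403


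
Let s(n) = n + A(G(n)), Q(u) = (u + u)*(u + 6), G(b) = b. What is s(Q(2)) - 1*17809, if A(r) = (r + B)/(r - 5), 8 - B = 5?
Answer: -479944/27 ≈ -17776.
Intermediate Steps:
B = 3 (B = 8 - 1*5 = 8 - 5 = 3)
A(r) = (3 + r)/(-5 + r) (A(r) = (r + 3)/(r - 5) = (3 + r)/(-5 + r))
Q(u) = 2*u*(6 + u) (Q(u) = (2*u)*(6 + u) = 2*u*(6 + u))
s(n) = n + (3 + n)/(-5 + n)
s(Q(2)) - 1*17809 = (3 + 2*2*(6 + 2) + (2*2*(6 + 2))*(-5 + 2*2*(6 + 2)))/(-5 + 2*2*(6 + 2)) - 1*17809 = (3 + 2*2*8 + (2*2*8)*(-5 + 2*2*8))/(-5 + 2*2*8) - 17809 = (3 + 32 + 32*(-5 + 32))/(-5 + 32) - 17809 = (3 + 32 + 32*27)/27 - 17809 = (3 + 32 + 864)/27 - 17809 = (1/27)*899 - 17809 = 899/27 - 17809 = -479944/27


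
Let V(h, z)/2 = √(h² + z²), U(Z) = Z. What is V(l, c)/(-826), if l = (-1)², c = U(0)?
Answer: -1/413 ≈ -0.0024213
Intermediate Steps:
c = 0
l = 1
V(h, z) = 2*√(h² + z²)
V(l, c)/(-826) = (2*√(1² + 0²))/(-826) = (2*√(1 + 0))*(-1/826) = (2*√1)*(-1/826) = (2*1)*(-1/826) = 2*(-1/826) = -1/413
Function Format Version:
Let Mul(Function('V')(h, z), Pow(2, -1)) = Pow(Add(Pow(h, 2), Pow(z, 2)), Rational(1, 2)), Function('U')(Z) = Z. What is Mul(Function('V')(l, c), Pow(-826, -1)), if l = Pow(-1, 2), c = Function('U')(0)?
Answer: Rational(-1, 413) ≈ -0.0024213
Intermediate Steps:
c = 0
l = 1
Function('V')(h, z) = Mul(2, Pow(Add(Pow(h, 2), Pow(z, 2)), Rational(1, 2)))
Mul(Function('V')(l, c), Pow(-826, -1)) = Mul(Mul(2, Pow(Add(Pow(1, 2), Pow(0, 2)), Rational(1, 2))), Pow(-826, -1)) = Mul(Mul(2, Pow(Add(1, 0), Rational(1, 2))), Rational(-1, 826)) = Mul(Mul(2, Pow(1, Rational(1, 2))), Rational(-1, 826)) = Mul(Mul(2, 1), Rational(-1, 826)) = Mul(2, Rational(-1, 826)) = Rational(-1, 413)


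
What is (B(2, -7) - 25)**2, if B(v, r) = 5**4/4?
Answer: 275625/16 ≈ 17227.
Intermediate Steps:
B(v, r) = 625/4 (B(v, r) = 625*(1/4) = 625/4)
(B(2, -7) - 25)**2 = (625/4 - 25)**2 = (525/4)**2 = 275625/16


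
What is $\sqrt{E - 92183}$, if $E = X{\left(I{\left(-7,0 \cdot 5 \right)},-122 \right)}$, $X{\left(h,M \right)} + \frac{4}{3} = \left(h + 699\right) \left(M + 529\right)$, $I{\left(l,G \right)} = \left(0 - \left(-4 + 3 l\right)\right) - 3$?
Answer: $\frac{2 \sqrt{452841}}{3} \approx 448.62$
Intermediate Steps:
$I{\left(l,G \right)} = 1 - 3 l$ ($I{\left(l,G \right)} = \left(0 - \left(-4 + 3 l\right)\right) - 3 = \left(4 - 3 l\right) - 3 = 1 - 3 l$)
$X{\left(h,M \right)} = - \frac{4}{3} + \left(529 + M\right) \left(699 + h\right)$ ($X{\left(h,M \right)} = - \frac{4}{3} + \left(h + 699\right) \left(M + 529\right) = - \frac{4}{3} + \left(699 + h\right) \left(529 + M\right) = - \frac{4}{3} + \left(529 + M\right) \left(699 + h\right)$)
$E = \frac{880337}{3}$ ($E = \frac{1109309}{3} + 529 \left(1 - -21\right) + 699 \left(-122\right) - 122 \left(1 - -21\right) = \frac{1109309}{3} + 529 \left(1 + 21\right) - 85278 - 122 \left(1 + 21\right) = \frac{1109309}{3} + 529 \cdot 22 - 85278 - 2684 = \frac{1109309}{3} + 11638 - 85278 - 2684 = \frac{880337}{3} \approx 2.9345 \cdot 10^{5}$)
$\sqrt{E - 92183} = \sqrt{\frac{880337}{3} - 92183} = \sqrt{\frac{603788}{3}} = \frac{2 \sqrt{452841}}{3}$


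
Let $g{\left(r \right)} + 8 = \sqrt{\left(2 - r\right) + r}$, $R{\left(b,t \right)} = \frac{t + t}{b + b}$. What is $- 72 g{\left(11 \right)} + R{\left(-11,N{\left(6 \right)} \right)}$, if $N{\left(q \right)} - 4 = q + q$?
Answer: $\frac{6320}{11} - 72 \sqrt{2} \approx 472.72$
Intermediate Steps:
$N{\left(q \right)} = 4 + 2 q$ ($N{\left(q \right)} = 4 + \left(q + q\right) = 4 + 2 q$)
$R{\left(b,t \right)} = \frac{t}{b}$ ($R{\left(b,t \right)} = \frac{2 t}{2 b} = 2 t \frac{1}{2 b} = \frac{t}{b}$)
$g{\left(r \right)} = -8 + \sqrt{2}$ ($g{\left(r \right)} = -8 + \sqrt{\left(2 - r\right) + r} = -8 + \sqrt{2}$)
$- 72 g{\left(11 \right)} + R{\left(-11,N{\left(6 \right)} \right)} = - 72 \left(-8 + \sqrt{2}\right) + \frac{4 + 2 \cdot 6}{-11} = \left(576 - 72 \sqrt{2}\right) + \left(4 + 12\right) \left(- \frac{1}{11}\right) = \left(576 - 72 \sqrt{2}\right) + 16 \left(- \frac{1}{11}\right) = \left(576 - 72 \sqrt{2}\right) - \frac{16}{11} = \frac{6320}{11} - 72 \sqrt{2}$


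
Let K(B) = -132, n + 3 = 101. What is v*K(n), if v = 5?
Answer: -660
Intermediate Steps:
n = 98 (n = -3 + 101 = 98)
v*K(n) = 5*(-132) = -660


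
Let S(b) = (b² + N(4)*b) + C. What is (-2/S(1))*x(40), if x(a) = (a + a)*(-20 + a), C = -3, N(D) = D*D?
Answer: -1600/7 ≈ -228.57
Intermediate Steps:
N(D) = D²
x(a) = 2*a*(-20 + a) (x(a) = (2*a)*(-20 + a) = 2*a*(-20 + a))
S(b) = -3 + b² + 16*b (S(b) = (b² + 4²*b) - 3 = (b² + 16*b) - 3 = -3 + b² + 16*b)
(-2/S(1))*x(40) = (-2/(-3 + 1² + 16*1))*(2*40*(-20 + 40)) = (-2/(-3 + 1 + 16))*(2*40*20) = -2/14*1600 = -2*1/14*1600 = -⅐*1600 = -1600/7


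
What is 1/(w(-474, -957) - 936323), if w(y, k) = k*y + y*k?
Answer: -1/29087 ≈ -3.4380e-5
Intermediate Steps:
w(y, k) = 2*k*y (w(y, k) = k*y + k*y = 2*k*y)
1/(w(-474, -957) - 936323) = 1/(2*(-957)*(-474) - 936323) = 1/(907236 - 936323) = 1/(-29087) = -1/29087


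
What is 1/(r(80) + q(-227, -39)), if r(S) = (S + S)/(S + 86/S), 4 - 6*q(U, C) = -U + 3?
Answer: -3243/115753 ≈ -0.028017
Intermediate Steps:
q(U, C) = ⅙ + U/6 (q(U, C) = ⅔ - (-U + 3)/6 = ⅔ - (3 - U)/6 = ⅔ + (-½ + U/6) = ⅙ + U/6)
r(S) = 2*S/(S + 86/S) (r(S) = (2*S)/(S + 86/S) = 2*S/(S + 86/S))
1/(r(80) + q(-227, -39)) = 1/(2*80²/(86 + 80²) + (⅙ + (⅙)*(-227))) = 1/(2*6400/(86 + 6400) + (⅙ - 227/6)) = 1/(2*6400/6486 - 113/3) = 1/(2*6400*(1/6486) - 113/3) = 1/(6400/3243 - 113/3) = 1/(-115753/3243) = -3243/115753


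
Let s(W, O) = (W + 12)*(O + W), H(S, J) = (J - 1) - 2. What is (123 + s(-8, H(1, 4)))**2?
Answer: 9025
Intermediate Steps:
H(S, J) = -3 + J (H(S, J) = (-1 + J) - 2 = -3 + J)
s(W, O) = (12 + W)*(O + W)
(123 + s(-8, H(1, 4)))**2 = (123 + ((-8)**2 + 12*(-3 + 4) + 12*(-8) + (-3 + 4)*(-8)))**2 = (123 + (64 + 12*1 - 96 + 1*(-8)))**2 = (123 + (64 + 12 - 96 - 8))**2 = (123 - 28)**2 = 95**2 = 9025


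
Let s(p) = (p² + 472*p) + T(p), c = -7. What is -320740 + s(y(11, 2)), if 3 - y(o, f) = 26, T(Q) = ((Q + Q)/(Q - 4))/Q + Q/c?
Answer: -62571056/189 ≈ -3.3106e+5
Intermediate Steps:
T(Q) = 2/(-4 + Q) - Q/7 (T(Q) = ((Q + Q)/(Q - 4))/Q + Q/(-7) = ((2*Q)/(-4 + Q))/Q + Q*(-⅐) = (2*Q/(-4 + Q))/Q - Q/7 = 2/(-4 + Q) - Q/7)
y(o, f) = -23 (y(o, f) = 3 - 1*26 = 3 - 26 = -23)
s(p) = p² + 472*p + (14 - p² + 4*p)/(7*(-4 + p)) (s(p) = (p² + 472*p) + (14 - p² + 4*p)/(7*(-4 + p)) = p² + 472*p + (14 - p² + 4*p)/(7*(-4 + p)))
-320740 + s(y(11, 2)) = -320740 + (14 - 13212*(-23) + 7*(-23)³ + 3275*(-23)²)/(7*(-4 - 23)) = -320740 + (⅐)*(14 + 303876 + 7*(-12167) + 3275*529)/(-27) = -320740 + (⅐)*(-1/27)*(14 + 303876 - 85169 + 1732475) = -320740 + (⅐)*(-1/27)*1951196 = -320740 - 1951196/189 = -62571056/189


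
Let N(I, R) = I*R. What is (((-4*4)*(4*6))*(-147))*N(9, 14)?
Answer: 7112448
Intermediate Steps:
(((-4*4)*(4*6))*(-147))*N(9, 14) = (((-4*4)*(4*6))*(-147))*(9*14) = (-16*24*(-147))*126 = -384*(-147)*126 = 56448*126 = 7112448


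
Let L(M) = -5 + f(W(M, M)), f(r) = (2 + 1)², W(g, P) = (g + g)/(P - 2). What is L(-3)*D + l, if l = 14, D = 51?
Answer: 218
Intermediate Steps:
W(g, P) = 2*g/(-2 + P) (W(g, P) = (2*g)/(-2 + P) = 2*g/(-2 + P))
f(r) = 9 (f(r) = 3² = 9)
L(M) = 4 (L(M) = -5 + 9 = 4)
L(-3)*D + l = 4*51 + 14 = 204 + 14 = 218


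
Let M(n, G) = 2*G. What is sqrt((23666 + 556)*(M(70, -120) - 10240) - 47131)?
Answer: I*sqrt(253893691) ≈ 15934.0*I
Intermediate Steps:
sqrt((23666 + 556)*(M(70, -120) - 10240) - 47131) = sqrt((23666 + 556)*(2*(-120) - 10240) - 47131) = sqrt(24222*(-240 - 10240) - 47131) = sqrt(24222*(-10480) - 47131) = sqrt(-253846560 - 47131) = sqrt(-253893691) = I*sqrt(253893691)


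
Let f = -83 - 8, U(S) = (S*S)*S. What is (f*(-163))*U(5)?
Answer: 1854125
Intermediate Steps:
U(S) = S³ (U(S) = S²*S = S³)
f = -91
(f*(-163))*U(5) = -91*(-163)*5³ = 14833*125 = 1854125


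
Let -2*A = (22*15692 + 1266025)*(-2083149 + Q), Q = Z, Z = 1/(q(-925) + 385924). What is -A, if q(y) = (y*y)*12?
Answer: -35757916623272416575/21306848 ≈ -1.6782e+12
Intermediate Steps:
q(y) = 12*y² (q(y) = y²*12 = 12*y²)
Z = 1/10653424 (Z = 1/(12*(-925)² + 385924) = 1/(12*855625 + 385924) = 1/(10267500 + 385924) = 1/10653424 ≈ 9.3867e-8)
Q = 1/10653424 ≈ 9.3867e-8
A = 35757916623272416575/21306848 (A = -(22*15692 + 1266025)*(-2083149 + 1/10653424)/2 = -(345224 + 1266025)*(-22192669552175)/(2*10653424) = -1611249*(-22192669552175)/(2*10653424) = -½*(-35757916623272416575/10653424) = 35757916623272416575/21306848 ≈ 1.6782e+12)
-A = -1*35757916623272416575/21306848 = -35757916623272416575/21306848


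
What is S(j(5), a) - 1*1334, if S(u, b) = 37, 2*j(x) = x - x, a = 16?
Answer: -1297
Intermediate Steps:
j(x) = 0 (j(x) = (x - x)/2 = (½)*0 = 0)
S(j(5), a) - 1*1334 = 37 - 1*1334 = 37 - 1334 = -1297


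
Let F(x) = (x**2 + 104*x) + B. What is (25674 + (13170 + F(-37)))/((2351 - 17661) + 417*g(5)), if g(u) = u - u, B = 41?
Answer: -18203/7655 ≈ -2.3779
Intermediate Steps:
g(u) = 0
F(x) = 41 + x**2 + 104*x (F(x) = (x**2 + 104*x) + 41 = 41 + x**2 + 104*x)
(25674 + (13170 + F(-37)))/((2351 - 17661) + 417*g(5)) = (25674 + (13170 + (41 + (-37)**2 + 104*(-37))))/((2351 - 17661) + 417*0) = (25674 + (13170 + (41 + 1369 - 3848)))/(-15310 + 0) = (25674 + (13170 - 2438))/(-15310) = (25674 + 10732)*(-1/15310) = 36406*(-1/15310) = -18203/7655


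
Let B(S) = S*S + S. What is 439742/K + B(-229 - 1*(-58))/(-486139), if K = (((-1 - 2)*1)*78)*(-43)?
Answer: 106741616899/2445765309 ≈ 43.643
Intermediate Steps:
K = 10062 (K = (-3*1*78)*(-43) = -3*78*(-43) = -234*(-43) = 10062)
B(S) = S + S**2 (B(S) = S**2 + S = S + S**2)
439742/K + B(-229 - 1*(-58))/(-486139) = 439742/10062 + ((-229 - 1*(-58))*(1 + (-229 - 1*(-58))))/(-486139) = 439742*(1/10062) + ((-229 + 58)*(1 + (-229 + 58)))*(-1/486139) = 219871/5031 - 171*(1 - 171)*(-1/486139) = 219871/5031 - 171*(-170)*(-1/486139) = 219871/5031 + 29070*(-1/486139) = 219871/5031 - 29070/486139 = 106741616899/2445765309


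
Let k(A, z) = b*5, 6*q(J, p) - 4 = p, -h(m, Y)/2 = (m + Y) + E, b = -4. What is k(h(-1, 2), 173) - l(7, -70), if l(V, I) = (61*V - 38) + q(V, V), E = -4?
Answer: -2465/6 ≈ -410.83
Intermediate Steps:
h(m, Y) = 8 - 2*Y - 2*m (h(m, Y) = -2*((m + Y) - 4) = -2*((Y + m) - 4) = -2*(-4 + Y + m) = 8 - 2*Y - 2*m)
q(J, p) = 2/3 + p/6
k(A, z) = -20 (k(A, z) = -4*5 = -20)
l(V, I) = -112/3 + 367*V/6 (l(V, I) = (61*V - 38) + (2/3 + V/6) = (-38 + 61*V) + (2/3 + V/6) = -112/3 + 367*V/6)
k(h(-1, 2), 173) - l(7, -70) = -20 - (-112/3 + (367/6)*7) = -20 - (-112/3 + 2569/6) = -20 - 1*2345/6 = -20 - 2345/6 = -2465/6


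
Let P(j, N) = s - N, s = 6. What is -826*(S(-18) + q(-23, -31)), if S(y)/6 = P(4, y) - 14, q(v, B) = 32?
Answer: -75992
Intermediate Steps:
P(j, N) = 6 - N
S(y) = -48 - 6*y (S(y) = 6*((6 - y) - 14) = 6*(-8 - y) = -48 - 6*y)
-826*(S(-18) + q(-23, -31)) = -826*((-48 - 6*(-18)) + 32) = -826*((-48 + 108) + 32) = -826*(60 + 32) = -826*92 = -75992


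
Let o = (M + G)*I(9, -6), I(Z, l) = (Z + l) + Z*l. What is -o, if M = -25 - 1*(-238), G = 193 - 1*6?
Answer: 20400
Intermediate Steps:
G = 187 (G = 193 - 6 = 187)
M = 213 (M = -25 + 238 = 213)
I(Z, l) = Z + l + Z*l
o = -20400 (o = (213 + 187)*(9 - 6 + 9*(-6)) = 400*(9 - 6 - 54) = 400*(-51) = -20400)
-o = -1*(-20400) = 20400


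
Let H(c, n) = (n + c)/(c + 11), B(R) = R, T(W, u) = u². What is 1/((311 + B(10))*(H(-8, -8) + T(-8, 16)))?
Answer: 1/80464 ≈ 1.2428e-5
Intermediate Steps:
H(c, n) = (c + n)/(11 + c)
1/((311 + B(10))*(H(-8, -8) + T(-8, 16))) = 1/((311 + 10)*((-8 - 8)/(11 - 8) + 16²)) = 1/(321*(-16/3 + 256)) = 1/(321*(752/3)) = 1/80464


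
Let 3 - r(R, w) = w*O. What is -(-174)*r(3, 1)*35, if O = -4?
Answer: 42630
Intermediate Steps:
r(R, w) = 3 + 4*w (r(R, w) = 3 - w*(-4) = 3 - (-4)*w = 3 + 4*w)
-(-174)*r(3, 1)*35 = -(-174)*(3 + 4*1)*35 = -(-174)*(3 + 4)*35 = -(-174)*7*35 = -58*(-21)*35 = 1218*35 = 42630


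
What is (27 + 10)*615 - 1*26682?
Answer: -3927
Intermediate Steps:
(27 + 10)*615 - 1*26682 = 37*615 - 26682 = 22755 - 26682 = -3927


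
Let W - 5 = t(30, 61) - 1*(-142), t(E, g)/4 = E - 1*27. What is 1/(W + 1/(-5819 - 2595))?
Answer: 8414/1337825 ≈ 0.0062893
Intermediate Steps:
t(E, g) = -108 + 4*E (t(E, g) = 4*(E - 1*27) = 4*(E - 27) = 4*(-27 + E) = -108 + 4*E)
W = 159 (W = 5 + ((-108 + 4*30) - 1*(-142)) = 5 + ((-108 + 120) + 142) = 5 + (12 + 142) = 5 + 154 = 159)
1/(W + 1/(-5819 - 2595)) = 1/(159 + 1/(-5819 - 2595)) = 1/(159 + 1/(-8414)) = 1/(159 - 1/8414) = 1/(1337825/8414) = 8414/1337825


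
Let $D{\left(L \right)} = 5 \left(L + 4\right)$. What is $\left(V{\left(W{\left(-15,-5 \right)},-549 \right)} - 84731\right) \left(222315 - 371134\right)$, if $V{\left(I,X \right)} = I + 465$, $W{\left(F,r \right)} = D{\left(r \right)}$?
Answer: $12541125949$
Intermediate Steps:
$D{\left(L \right)} = 20 + 5 L$ ($D{\left(L \right)} = 5 \left(4 + L\right) = 20 + 5 L$)
$W{\left(F,r \right)} = 20 + 5 r$
$V{\left(I,X \right)} = 465 + I$
$\left(V{\left(W{\left(-15,-5 \right)},-549 \right)} - 84731\right) \left(222315 - 371134\right) = \left(\left(465 + \left(20 + 5 \left(-5\right)\right)\right) - 84731\right) \left(222315 - 371134\right) = \left(\left(465 + \left(20 - 25\right)\right) - 84731\right) \left(-148819\right) = \left(\left(465 - 5\right) - 84731\right) \left(-148819\right) = \left(460 - 84731\right) \left(-148819\right) = \left(-84271\right) \left(-148819\right) = 12541125949$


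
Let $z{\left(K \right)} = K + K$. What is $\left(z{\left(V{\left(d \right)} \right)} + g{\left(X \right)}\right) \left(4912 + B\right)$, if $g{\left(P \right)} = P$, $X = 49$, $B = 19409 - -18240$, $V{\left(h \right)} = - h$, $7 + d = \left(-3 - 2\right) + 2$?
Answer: $2936709$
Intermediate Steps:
$d = -10$ ($d = -7 + \left(\left(-3 - 2\right) + 2\right) = -7 + \left(-5 + 2\right) = -7 - 3 = -10$)
$z{\left(K \right)} = 2 K$
$B = 37649$ ($B = 19409 + 18240 = 37649$)
$\left(z{\left(V{\left(d \right)} \right)} + g{\left(X \right)}\right) \left(4912 + B\right) = \left(2 \left(\left(-1\right) \left(-10\right)\right) + 49\right) \left(4912 + 37649\right) = \left(2 \cdot 10 + 49\right) 42561 = \left(20 + 49\right) 42561 = 69 \cdot 42561 = 2936709$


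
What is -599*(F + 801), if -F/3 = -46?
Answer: -562461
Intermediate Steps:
F = 138 (F = -3*(-46) = 138)
-599*(F + 801) = -599*(138 + 801) = -599*939 = -562461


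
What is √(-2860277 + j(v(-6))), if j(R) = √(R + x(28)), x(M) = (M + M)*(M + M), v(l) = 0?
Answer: I*√2860221 ≈ 1691.2*I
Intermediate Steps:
x(M) = 4*M² (x(M) = (2*M)*(2*M) = 4*M²)
j(R) = √(3136 + R) (j(R) = √(R + 4*28²) = √(R + 4*784) = √(R + 3136) = √(3136 + R))
√(-2860277 + j(v(-6))) = √(-2860277 + √(3136 + 0)) = √(-2860277 + √3136) = √(-2860277 + 56) = √(-2860221) = I*√2860221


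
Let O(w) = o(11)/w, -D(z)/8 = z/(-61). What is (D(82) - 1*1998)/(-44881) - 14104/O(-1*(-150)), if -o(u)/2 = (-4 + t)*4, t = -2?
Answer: -120665813353/2737741 ≈ -44075.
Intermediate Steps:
D(z) = 8*z/61 (D(z) = -8*z/(-61) = -8*z*(-1)/61 = -(-8)*z/61 = 8*z/61)
o(u) = 48 (o(u) = -2*(-4 - 2)*4 = -(-12)*4 = -2*(-24) = 48)
O(w) = 48/w
(D(82) - 1*1998)/(-44881) - 14104/O(-1*(-150)) = ((8/61)*82 - 1*1998)/(-44881) - 14104/(48/((-1*(-150)))) = (656/61 - 1998)*(-1/44881) - 14104/(48/150) = -121222/61*(-1/44881) - 14104/(48*(1/150)) = 121222/2737741 - 14104/8/25 = 121222/2737741 - 14104*25/8 = 121222/2737741 - 44075 = -120665813353/2737741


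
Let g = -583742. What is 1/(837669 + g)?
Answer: 1/253927 ≈ 3.9381e-6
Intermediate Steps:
1/(837669 + g) = 1/(837669 - 583742) = 1/253927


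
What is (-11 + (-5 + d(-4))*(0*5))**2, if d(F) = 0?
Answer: 121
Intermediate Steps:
(-11 + (-5 + d(-4))*(0*5))**2 = (-11 + (-5 + 0)*(0*5))**2 = (-11 - 5*0)**2 = (-11 + 0)**2 = (-11)**2 = 121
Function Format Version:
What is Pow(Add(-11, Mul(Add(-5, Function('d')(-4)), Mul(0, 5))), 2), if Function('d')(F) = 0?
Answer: 121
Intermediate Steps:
Pow(Add(-11, Mul(Add(-5, Function('d')(-4)), Mul(0, 5))), 2) = Pow(Add(-11, Mul(Add(-5, 0), Mul(0, 5))), 2) = Pow(Add(-11, Mul(-5, 0)), 2) = Pow(Add(-11, 0), 2) = Pow(-11, 2) = 121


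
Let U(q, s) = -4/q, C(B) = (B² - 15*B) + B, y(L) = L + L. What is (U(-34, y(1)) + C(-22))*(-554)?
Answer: -7460164/17 ≈ -4.3883e+5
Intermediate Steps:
y(L) = 2*L
C(B) = B² - 14*B
(U(-34, y(1)) + C(-22))*(-554) = (-4/(-34) - 22*(-14 - 22))*(-554) = (-4*(-1/34) - 22*(-36))*(-554) = (2/17 + 792)*(-554) = (13466/17)*(-554) = -7460164/17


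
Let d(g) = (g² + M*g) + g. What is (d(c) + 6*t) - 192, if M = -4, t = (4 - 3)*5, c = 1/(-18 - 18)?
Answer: -209843/1296 ≈ -161.92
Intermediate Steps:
c = -1/36 (c = 1/(-36) = -1/36 ≈ -0.027778)
t = 5 (t = 1*5 = 5)
d(g) = g² - 3*g (d(g) = (g² - 4*g) + g = g² - 3*g)
(d(c) + 6*t) - 192 = (-(-3 - 1/36)/36 + 6*5) - 192 = (-1/36*(-109/36) + 30) - 192 = (109/1296 + 30) - 192 = 38989/1296 - 192 = -209843/1296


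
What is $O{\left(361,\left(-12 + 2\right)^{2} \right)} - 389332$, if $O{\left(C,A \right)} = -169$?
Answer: $-389501$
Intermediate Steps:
$O{\left(361,\left(-12 + 2\right)^{2} \right)} - 389332 = -169 - 389332 = -389501$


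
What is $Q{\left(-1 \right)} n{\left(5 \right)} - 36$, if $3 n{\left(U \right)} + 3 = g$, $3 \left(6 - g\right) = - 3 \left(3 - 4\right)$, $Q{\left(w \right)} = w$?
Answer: $- \frac{110}{3} \approx -36.667$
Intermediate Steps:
$g = 5$ ($g = 6 - \frac{\left(-3\right) \left(3 - 4\right)}{3} = 6 - \frac{\left(-3\right) \left(-1\right)}{3} = 6 - 1 = 5$)
$n{\left(U \right)} = \frac{2}{3}$ ($n{\left(U \right)} = -1 + \frac{1}{3} \cdot 5 = -1 + \frac{5}{3} = \frac{2}{3}$)
$Q{\left(-1 \right)} n{\left(5 \right)} - 36 = \left(-1\right) \frac{2}{3} - 36 = - \frac{2}{3} - 36 = - \frac{110}{3}$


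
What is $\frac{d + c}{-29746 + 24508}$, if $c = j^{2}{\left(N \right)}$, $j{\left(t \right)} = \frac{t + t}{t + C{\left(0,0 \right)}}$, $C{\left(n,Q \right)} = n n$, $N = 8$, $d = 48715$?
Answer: $- \frac{48719}{5238} \approx -9.3011$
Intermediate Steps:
$C{\left(n,Q \right)} = n^{2}$
$j{\left(t \right)} = 2$ ($j{\left(t \right)} = \frac{t + t}{t + 0^{2}} = \frac{2 t}{t + 0} = \frac{2 t}{t} = 2$)
$c = 4$ ($c = 2^{2} = 4$)
$\frac{d + c}{-29746 + 24508} = \frac{48715 + 4}{-29746 + 24508} = \frac{48719}{-5238} = 48719 \left(- \frac{1}{5238}\right) = - \frac{48719}{5238}$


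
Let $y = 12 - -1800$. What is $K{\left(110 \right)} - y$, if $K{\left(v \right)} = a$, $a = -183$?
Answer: $-1995$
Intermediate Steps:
$y = 1812$ ($y = 12 + 1800 = 1812$)
$K{\left(v \right)} = -183$
$K{\left(110 \right)} - y = -183 - 1812 = -1995$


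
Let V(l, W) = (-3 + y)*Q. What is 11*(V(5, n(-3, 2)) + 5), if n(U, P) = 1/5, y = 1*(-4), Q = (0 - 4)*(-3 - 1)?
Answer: -1177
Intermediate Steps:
Q = 16 (Q = -4*(-4) = 16)
y = -4
n(U, P) = ⅕
V(l, W) = -112 (V(l, W) = (-3 - 4)*16 = -7*16 = -112)
11*(V(5, n(-3, 2)) + 5) = 11*(-112 + 5) = 11*(-107) = -1177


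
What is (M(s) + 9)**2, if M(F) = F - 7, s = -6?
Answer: 16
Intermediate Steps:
M(F) = -7 + F
(M(s) + 9)**2 = ((-7 - 6) + 9)**2 = (-13 + 9)**2 = (-4)**2 = 16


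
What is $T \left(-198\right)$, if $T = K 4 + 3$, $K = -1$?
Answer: $198$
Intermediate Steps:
$T = -1$ ($T = \left(-1\right) 4 + 3 = -4 + 3 = -1$)
$T \left(-198\right) = \left(-1\right) \left(-198\right) = 198$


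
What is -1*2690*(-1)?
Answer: 2690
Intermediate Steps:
-1*2690*(-1) = -2690*(-1) = 2690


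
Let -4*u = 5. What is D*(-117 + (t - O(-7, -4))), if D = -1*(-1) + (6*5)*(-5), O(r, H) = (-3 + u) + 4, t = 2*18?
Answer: 48127/4 ≈ 12032.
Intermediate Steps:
u = -5/4 (u = -¼*5 = -5/4 ≈ -1.2500)
t = 36
O(r, H) = -¼ (O(r, H) = (-3 - 5/4) + 4 = -17/4 + 4 = -¼)
D = -149 (D = 1 + 30*(-5) = 1 - 150 = -149)
D*(-117 + (t - O(-7, -4))) = -149*(-117 + (36 - 1*(-¼))) = -149*(-117 + (36 + ¼)) = -149*(-117 + 145/4) = -149*(-323/4) = 48127/4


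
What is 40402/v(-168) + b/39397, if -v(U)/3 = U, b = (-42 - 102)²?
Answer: 801084269/9928044 ≈ 80.689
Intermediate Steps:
b = 20736 (b = (-144)² = 20736)
v(U) = -3*U
40402/v(-168) + b/39397 = 40402/((-3*(-168))) + 20736/39397 = 40402/504 + 20736*(1/39397) = 40402*(1/504) + 20736/39397 = 20201/252 + 20736/39397 = 801084269/9928044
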